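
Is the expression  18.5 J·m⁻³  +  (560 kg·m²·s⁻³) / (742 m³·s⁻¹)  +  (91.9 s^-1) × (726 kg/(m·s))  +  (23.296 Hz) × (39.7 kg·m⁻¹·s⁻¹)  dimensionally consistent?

Work out the base dimensions of each:
  18.5 J·m⁻³:  J·m⁻³ = N·m·m⁻³ = kg·m⁻¹·s⁻²
  (560 kg·m²·s⁻³) / (742 m³·s⁻¹):  [kg·m²·s⁻³] / [m³·s⁻¹] = kg·m⁻¹·s⁻²
  (91.9 s^-1) × (726 kg/(m·s)):  [s⁻¹] · [kg·m⁻¹·s⁻¹] = kg·m⁻¹·s⁻²
  (23.296 Hz) × (39.7 kg·m⁻¹·s⁻¹):  [s⁻¹] · [kg·m⁻¹·s⁻¹] = kg·m⁻¹·s⁻²
Every term reduces to kg·m⁻¹·s⁻².

Yes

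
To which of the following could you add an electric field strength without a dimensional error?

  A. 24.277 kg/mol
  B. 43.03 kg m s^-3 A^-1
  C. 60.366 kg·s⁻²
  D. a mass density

Reference: [electric field strength] = kg·m·s⁻³·A⁻¹.
Each option:
  A. kg·mol⁻¹
  B. kg·m·s⁻³·A⁻¹  ← same
  C. kg·s⁻²
  D. [mass density] = kg·m⁻³
Only B. matches kg·m·s⁻³·A⁻¹.

B.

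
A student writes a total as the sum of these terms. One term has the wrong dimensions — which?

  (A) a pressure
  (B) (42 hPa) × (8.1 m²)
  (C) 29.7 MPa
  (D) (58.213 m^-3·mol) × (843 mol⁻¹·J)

(B)

Reduce each to base SI dimensions:
  (A) [pressure] = kg·m⁻¹·s⁻²
  (B) [kg·m⁻¹·s⁻²] · [m²] = kg·m·s⁻²
  (C) Pa = N·m⁻² = kg·m⁻¹·s⁻²
  (D) [m⁻³·mol] · [kg·m²·s⁻²·mol⁻¹] = kg·m⁻¹·s⁻²
All reduce to kg·m⁻¹·s⁻² except (B), which is kg·m·s⁻².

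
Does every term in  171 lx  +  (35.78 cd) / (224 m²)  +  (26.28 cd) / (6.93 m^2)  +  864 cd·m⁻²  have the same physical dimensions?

Reduce each to base SI dimensions:
  171 lx:  lx = lm·m⁻² = m⁻²·cd
  (35.78 cd) / (224 m²):  [cd] / [m²] = m⁻²·cd
  (26.28 cd) / (6.93 m^2):  [cd] / [m²] = m⁻²·cd
  864 cd·m⁻²:  cd·m⁻² = m⁻²·cd
Every term reduces to m⁻²·cd.

Yes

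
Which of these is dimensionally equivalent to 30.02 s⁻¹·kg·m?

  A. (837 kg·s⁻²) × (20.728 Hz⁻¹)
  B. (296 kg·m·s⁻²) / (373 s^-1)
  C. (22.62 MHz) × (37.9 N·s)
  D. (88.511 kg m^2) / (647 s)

B.

Reference: kg·m·s⁻¹.
Each option:
  A. [kg·s⁻²] · [s] = kg·s⁻¹
  B. [kg·m·s⁻²] / [s⁻¹] = kg·m·s⁻¹  ← same
  C. [s⁻¹] · [kg·m·s⁻¹] = kg·m·s⁻²
  D. [kg·m²] / [s] = kg·m²·s⁻¹
Only B. matches kg·m·s⁻¹.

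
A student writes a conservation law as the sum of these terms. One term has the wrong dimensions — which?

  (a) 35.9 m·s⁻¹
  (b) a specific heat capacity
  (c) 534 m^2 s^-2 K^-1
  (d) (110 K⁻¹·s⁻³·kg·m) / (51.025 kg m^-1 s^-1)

Work out the base dimensions of each:
  (a) m·s⁻¹
  (b) [specific heat capacity] = m²·s⁻²·K⁻¹
  (c) m²·s⁻²·K⁻¹
  (d) [kg·m·s⁻³·K⁻¹] / [kg·m⁻¹·s⁻¹] = m²·s⁻²·K⁻¹
All reduce to m²·s⁻²·K⁻¹ except (a), which is m·s⁻¹.

(a)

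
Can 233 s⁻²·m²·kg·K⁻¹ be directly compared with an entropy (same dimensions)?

Work out the base dimensions of each:
  233 s⁻²·m²·kg·K⁻¹:  kg·m²·s⁻²·K⁻¹
  an entropy:  [entropy] = kg·m²·s⁻²·K⁻¹
Both are kg·m²·s⁻²·K⁻¹, so they have the same dimensions and can be added.

Yes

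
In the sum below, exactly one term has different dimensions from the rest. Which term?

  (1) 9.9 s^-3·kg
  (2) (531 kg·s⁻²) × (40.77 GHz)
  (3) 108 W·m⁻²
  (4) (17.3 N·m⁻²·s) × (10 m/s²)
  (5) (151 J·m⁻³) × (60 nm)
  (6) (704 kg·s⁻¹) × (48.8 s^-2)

(5)

Work out the base dimensions of each:
  (1) kg·s⁻³
  (2) [kg·s⁻²] · [s⁻¹] = kg·s⁻³
  (3) W·m⁻² = J·s⁻¹·m⁻² = kg·s⁻³
  (4) [kg·m⁻¹·s⁻¹] · [m·s⁻²] = kg·s⁻³
  (5) [kg·m⁻¹·s⁻²] · [m] = kg·s⁻²
  (6) [kg·s⁻¹] · [s⁻²] = kg·s⁻³
All reduce to kg·s⁻³ except (5), which is kg·s⁻².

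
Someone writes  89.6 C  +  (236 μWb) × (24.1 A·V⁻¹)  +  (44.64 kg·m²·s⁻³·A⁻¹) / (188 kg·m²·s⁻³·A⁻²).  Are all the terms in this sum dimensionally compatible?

No

Reduce each to base SI dimensions:
  89.6 C:  C = s·A
  (236 μWb) × (24.1 A·V⁻¹):  [kg·m²·s⁻²·A⁻¹] · [kg⁻¹·m⁻²·s³·A²] = s·A
  (44.64 kg·m²·s⁻³·A⁻¹) / (188 kg·m²·s⁻³·A⁻²):  [kg·m²·s⁻³·A⁻¹] / [kg·m²·s⁻³·A⁻²] = A
The terms do not share a single dimension (A vs s·A).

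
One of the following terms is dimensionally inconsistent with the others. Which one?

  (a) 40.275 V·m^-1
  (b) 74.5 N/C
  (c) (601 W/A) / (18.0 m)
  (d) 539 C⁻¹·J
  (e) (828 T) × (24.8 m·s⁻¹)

(d)

In SI base units:
  (a) V·m⁻¹ = J·C⁻¹·m⁻¹ = kg·m·s⁻³·A⁻¹
  (b) N·C⁻¹ = kg·m·s⁻²·(s·A)⁻¹ = kg·m·s⁻³·A⁻¹
  (c) [kg·m²·s⁻³·A⁻¹] / [m] = kg·m·s⁻³·A⁻¹
  (d) J·C⁻¹ = N·m·(s·A)⁻¹ = kg·m²·s⁻³·A⁻¹
  (e) [kg·s⁻²·A⁻¹] · [m·s⁻¹] = kg·m·s⁻³·A⁻¹
All reduce to kg·m·s⁻³·A⁻¹ except (d), which is kg·m²·s⁻³·A⁻¹.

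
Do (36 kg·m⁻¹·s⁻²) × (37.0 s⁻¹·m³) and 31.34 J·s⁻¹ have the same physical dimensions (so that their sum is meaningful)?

Reduce each to base SI dimensions:
  (36 kg·m⁻¹·s⁻²) × (37.0 s⁻¹·m³):  [kg·m⁻¹·s⁻²] · [m³·s⁻¹] = kg·m²·s⁻³
  31.34 J·s⁻¹:  J·s⁻¹ = N·m·s⁻¹ = kg·m²·s⁻³
Both are kg·m²·s⁻³, so they have the same dimensions and can be added.

Yes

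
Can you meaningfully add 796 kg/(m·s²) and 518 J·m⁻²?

No

Work out the base dimensions of each:
  796 kg/(m·s²):  kg·m⁻¹·s⁻²
  518 J·m⁻²:  J·m⁻² = N·m·m⁻² = kg·s⁻²
kg·m⁻¹·s⁻² ≠ kg·s⁻², so they cannot be added.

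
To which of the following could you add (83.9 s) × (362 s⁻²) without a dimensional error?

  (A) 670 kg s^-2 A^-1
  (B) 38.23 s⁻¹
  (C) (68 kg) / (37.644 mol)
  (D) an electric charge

Reference: [s] · [s⁻²] = s⁻¹.
Each option:
  (A) kg·s⁻²·A⁻¹
  (B) s⁻¹  ← same
  (C) [kg] / [mol] = kg·mol⁻¹
  (D) [electric charge] = s·A
Only (B) matches s⁻¹.

(B)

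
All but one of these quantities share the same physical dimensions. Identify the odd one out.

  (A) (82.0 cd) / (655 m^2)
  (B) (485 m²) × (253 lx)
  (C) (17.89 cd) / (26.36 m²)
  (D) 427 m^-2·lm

Expand each in SI base units:
  (A) [cd] / [m²] = m⁻²·cd
  (B) [m²] · [m⁻²·cd] = cd
  (C) [cd] / [m²] = m⁻²·cd
  (D) lm·m⁻² = cd·m⁻² = m⁻²·cd
All reduce to m⁻²·cd except (B), which is cd.

(B)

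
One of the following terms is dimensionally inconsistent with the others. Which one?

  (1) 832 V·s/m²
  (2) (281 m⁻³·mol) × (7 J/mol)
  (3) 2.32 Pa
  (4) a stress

Work out the base dimensions of each:
  (1) V·s·m⁻² = J·C⁻¹·s·m⁻² = kg·s⁻²·A⁻¹
  (2) [m⁻³·mol] · [kg·m²·s⁻²·mol⁻¹] = kg·m⁻¹·s⁻²
  (3) Pa = N·m⁻² = kg·m⁻¹·s⁻²
  (4) [stress] = kg·m⁻¹·s⁻²
All reduce to kg·m⁻¹·s⁻² except (1), which is kg·s⁻²·A⁻¹.

(1)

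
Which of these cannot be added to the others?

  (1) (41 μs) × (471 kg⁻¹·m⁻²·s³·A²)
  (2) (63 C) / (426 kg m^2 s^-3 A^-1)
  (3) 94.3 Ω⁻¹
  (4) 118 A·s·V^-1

Work out the base dimensions of each:
  (1) [s] · [kg⁻¹·m⁻²·s³·A²] = kg⁻¹·m⁻²·s⁴·A²
  (2) [s·A] / [kg·m²·s⁻³·A⁻¹] = kg⁻¹·m⁻²·s⁴·A²
  (3) Ω⁻¹ = (V·A⁻¹)⁻¹ = kg⁻¹·m⁻²·s³·A²
  (4) A·s·V⁻¹ = A·s·(J·C⁻¹)⁻¹ = kg⁻¹·m⁻²·s⁴·A²
All reduce to kg⁻¹·m⁻²·s⁴·A² except (3), which is kg⁻¹·m⁻²·s³·A².

(3)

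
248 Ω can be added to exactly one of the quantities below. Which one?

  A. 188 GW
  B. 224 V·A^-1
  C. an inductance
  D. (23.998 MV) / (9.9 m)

B.

Reference: Ω = V·A⁻¹ = kg·m²·s⁻³·A⁻².
Each option:
  A. W = J·s⁻¹ = kg·m²·s⁻³
  B. V·A⁻¹ = J·C⁻¹·A⁻¹ = kg·m²·s⁻³·A⁻²  ← same
  C. [inductance] = kg·m²·s⁻²·A⁻²
  D. [kg·m²·s⁻³·A⁻¹] / [m] = kg·m·s⁻³·A⁻¹
Only B. matches kg·m²·s⁻³·A⁻².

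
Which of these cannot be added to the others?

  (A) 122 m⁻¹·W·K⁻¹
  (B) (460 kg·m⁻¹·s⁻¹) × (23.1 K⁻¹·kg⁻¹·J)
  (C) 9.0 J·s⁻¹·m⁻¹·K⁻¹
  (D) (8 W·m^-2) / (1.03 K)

In SI base units:
  (A) W·m⁻¹·K⁻¹ = J·s⁻¹·m⁻¹·K⁻¹ = kg·m·s⁻³·K⁻¹
  (B) [kg·m⁻¹·s⁻¹] · [m²·s⁻²·K⁻¹] = kg·m·s⁻³·K⁻¹
  (C) J·s⁻¹·m⁻¹·K⁻¹ = N·m·s⁻¹·m⁻¹·K⁻¹ = kg·m·s⁻³·K⁻¹
  (D) [kg·s⁻³] / [K] = kg·s⁻³·K⁻¹
All reduce to kg·m·s⁻³·K⁻¹ except (D), which is kg·s⁻³·K⁻¹.

(D)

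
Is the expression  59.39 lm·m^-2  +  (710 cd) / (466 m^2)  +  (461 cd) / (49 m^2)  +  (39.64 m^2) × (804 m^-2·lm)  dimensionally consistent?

No

Reduce each to base SI dimensions:
  59.39 lm·m^-2:  lm·m⁻² = cd·m⁻² = m⁻²·cd
  (710 cd) / (466 m^2):  [cd] / [m²] = m⁻²·cd
  (461 cd) / (49 m^2):  [cd] / [m²] = m⁻²·cd
  (39.64 m^2) × (804 m^-2·lm):  [m²] · [m⁻²·cd] = cd
The terms do not share a single dimension (cd vs m⁻²·cd).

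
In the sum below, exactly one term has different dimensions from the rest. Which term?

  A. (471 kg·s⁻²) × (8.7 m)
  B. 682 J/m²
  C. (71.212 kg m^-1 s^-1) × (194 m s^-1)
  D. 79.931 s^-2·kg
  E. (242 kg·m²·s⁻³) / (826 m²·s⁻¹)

Dimensions:
  A. [kg·s⁻²] · [m] = kg·m·s⁻²
  B. J·m⁻² = N·m·m⁻² = kg·s⁻²
  C. [kg·m⁻¹·s⁻¹] · [m·s⁻¹] = kg·s⁻²
  D. kg·s⁻²
  E. [kg·m²·s⁻³] / [m²·s⁻¹] = kg·s⁻²
All reduce to kg·s⁻² except A., which is kg·m·s⁻².

A.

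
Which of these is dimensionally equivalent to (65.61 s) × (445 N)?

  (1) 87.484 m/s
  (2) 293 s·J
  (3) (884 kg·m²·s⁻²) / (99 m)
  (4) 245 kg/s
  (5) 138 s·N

(5)

Reference: [s] · [kg·m·s⁻²] = kg·m·s⁻¹.
Each option:
  (1) m·s⁻¹
  (2) J·s = N·m·s = kg·m²·s⁻¹
  (3) [kg·m²·s⁻²] / [m] = kg·m·s⁻²
  (4) kg·s⁻¹
  (5) N·s = kg·m·s⁻²·s = kg·m·s⁻¹  ← same
Only (5) matches kg·m·s⁻¹.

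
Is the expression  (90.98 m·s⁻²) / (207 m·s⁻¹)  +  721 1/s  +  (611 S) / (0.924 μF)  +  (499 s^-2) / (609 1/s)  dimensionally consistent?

Expand each in SI base units:
  (90.98 m·s⁻²) / (207 m·s⁻¹):  [m·s⁻²] / [m·s⁻¹] = s⁻¹
  721 1/s:  s⁻¹
  (611 S) / (0.924 μF):  [kg⁻¹·m⁻²·s³·A²] / [kg⁻¹·m⁻²·s⁴·A²] = s⁻¹
  (499 s^-2) / (609 1/s):  [s⁻²] / [s⁻¹] = s⁻¹
Every term reduces to s⁻¹.

Yes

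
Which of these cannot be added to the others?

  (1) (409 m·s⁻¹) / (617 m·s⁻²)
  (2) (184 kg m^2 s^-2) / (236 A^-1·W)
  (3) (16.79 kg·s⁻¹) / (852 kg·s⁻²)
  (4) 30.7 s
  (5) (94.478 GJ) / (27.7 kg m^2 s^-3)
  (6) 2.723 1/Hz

(2)

Work out the base dimensions of each:
  (1) [m·s⁻¹] / [m·s⁻²] = s
  (2) [kg·m²·s⁻²] / [kg·m²·s⁻³·A⁻¹] = s·A
  (3) [kg·s⁻¹] / [kg·s⁻²] = s
  (4) s
  (5) [kg·m²·s⁻²] / [kg·m²·s⁻³] = s
  (6) Hz⁻¹ = (s⁻¹)⁻¹ = s
All reduce to s except (2), which is s·A.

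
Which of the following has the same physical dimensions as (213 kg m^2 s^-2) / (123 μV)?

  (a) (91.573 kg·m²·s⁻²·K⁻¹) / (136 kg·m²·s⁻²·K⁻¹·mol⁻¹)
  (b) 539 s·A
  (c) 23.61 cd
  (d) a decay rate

Reference: [kg·m²·s⁻²] / [kg·m²·s⁻³·A⁻¹] = s·A.
Each option:
  (a) [kg·m²·s⁻²·K⁻¹] / [kg·m²·s⁻²·K⁻¹·mol⁻¹] = mol
  (b) A·s = s·A  ← same
  (c) cd
  (d) [decay rate] = s⁻¹
Only (b) matches s·A.

(b)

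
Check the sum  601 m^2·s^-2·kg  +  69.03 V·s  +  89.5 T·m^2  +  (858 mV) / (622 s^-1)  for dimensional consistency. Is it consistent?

No

In SI base units:
  601 m^2·s^-2·kg:  kg·m²·s⁻²
  69.03 V·s:  V·s = J·C⁻¹·s = kg·m²·s⁻²·A⁻¹
  89.5 T·m^2:  T·m² = Wb·m⁻²·m² = kg·m²·s⁻²·A⁻¹
  (858 mV) / (622 s^-1):  [kg·m²·s⁻³·A⁻¹] / [s⁻¹] = kg·m²·s⁻²·A⁻¹
The terms do not share a single dimension (kg·m²·s⁻² vs kg·m²·s⁻²·A⁻¹).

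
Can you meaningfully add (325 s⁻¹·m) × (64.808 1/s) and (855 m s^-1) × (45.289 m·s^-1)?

No

Work out the base dimensions of each:
  (325 s⁻¹·m) × (64.808 1/s):  [m·s⁻¹] · [s⁻¹] = m·s⁻²
  (855 m s^-1) × (45.289 m·s^-1):  [m·s⁻¹] · [m·s⁻¹] = m²·s⁻²
m·s⁻² ≠ m²·s⁻², so they cannot be added.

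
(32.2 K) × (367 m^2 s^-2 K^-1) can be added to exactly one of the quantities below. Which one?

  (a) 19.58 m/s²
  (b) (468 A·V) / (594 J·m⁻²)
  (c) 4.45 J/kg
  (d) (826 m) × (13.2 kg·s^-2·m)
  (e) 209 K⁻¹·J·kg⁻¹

(c)

Reference: [K] · [m²·s⁻²·K⁻¹] = m²·s⁻².
Each option:
  (a) m·s⁻²
  (b) [kg·m²·s⁻³] / [kg·s⁻²] = m²·s⁻¹
  (c) J·kg⁻¹ = N·m·kg⁻¹ = m²·s⁻²  ← same
  (d) [m] · [kg·m·s⁻²] = kg·m²·s⁻²
  (e) J·kg⁻¹·K⁻¹ = N·m·kg⁻¹·K⁻¹ = m²·s⁻²·K⁻¹
Only (c) matches m²·s⁻².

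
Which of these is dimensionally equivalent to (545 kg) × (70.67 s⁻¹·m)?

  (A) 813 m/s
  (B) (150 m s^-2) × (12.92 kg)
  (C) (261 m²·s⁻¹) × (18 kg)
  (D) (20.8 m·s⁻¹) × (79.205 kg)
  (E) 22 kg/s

Reference: [kg] · [m·s⁻¹] = kg·m·s⁻¹.
Each option:
  (A) m·s⁻¹
  (B) [m·s⁻²] · [kg] = kg·m·s⁻²
  (C) [m²·s⁻¹] · [kg] = kg·m²·s⁻¹
  (D) [m·s⁻¹] · [kg] = kg·m·s⁻¹  ← same
  (E) kg·s⁻¹
Only (D) matches kg·m·s⁻¹.

(D)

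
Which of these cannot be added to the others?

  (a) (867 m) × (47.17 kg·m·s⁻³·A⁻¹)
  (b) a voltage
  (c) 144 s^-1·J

Expand each in SI base units:
  (a) [m] · [kg·m·s⁻³·A⁻¹] = kg·m²·s⁻³·A⁻¹
  (b) [voltage] = kg·m²·s⁻³·A⁻¹
  (c) J·s⁻¹ = N·m·s⁻¹ = kg·m²·s⁻³
All reduce to kg·m²·s⁻³·A⁻¹ except (c), which is kg·m²·s⁻³.

(c)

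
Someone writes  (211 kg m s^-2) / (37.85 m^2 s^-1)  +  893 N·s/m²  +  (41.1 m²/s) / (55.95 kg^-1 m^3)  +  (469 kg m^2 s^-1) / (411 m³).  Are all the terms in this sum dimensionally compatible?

In SI base units:
  (211 kg m s^-2) / (37.85 m^2 s^-1):  [kg·m·s⁻²] / [m²·s⁻¹] = kg·m⁻¹·s⁻¹
  893 N·s/m²:  N·s·m⁻² = kg·m·s⁻²·s·m⁻² = kg·m⁻¹·s⁻¹
  (41.1 m²/s) / (55.95 kg^-1 m^3):  [m²·s⁻¹] / [kg⁻¹·m³] = kg·m⁻¹·s⁻¹
  (469 kg m^2 s^-1) / (411 m³):  [kg·m²·s⁻¹] / [m³] = kg·m⁻¹·s⁻¹
Every term reduces to kg·m⁻¹·s⁻¹.

Yes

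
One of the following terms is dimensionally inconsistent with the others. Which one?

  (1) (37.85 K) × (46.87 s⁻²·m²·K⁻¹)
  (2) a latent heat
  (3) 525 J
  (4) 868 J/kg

Reduce each to base SI dimensions:
  (1) [K] · [m²·s⁻²·K⁻¹] = m²·s⁻²
  (2) [latent heat] = m²·s⁻²
  (3) J = N·m = kg·m²·s⁻²
  (4) J·kg⁻¹ = N·m·kg⁻¹ = m²·s⁻²
All reduce to m²·s⁻² except (3), which is kg·m²·s⁻².

(3)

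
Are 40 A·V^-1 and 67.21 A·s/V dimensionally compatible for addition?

Expand each in SI base units:
  40 A·V^-1:  A·V⁻¹ = A·(J·C⁻¹)⁻¹ = kg⁻¹·m⁻²·s³·A²
  67.21 A·s/V:  A·s·V⁻¹ = A·s·(J·C⁻¹)⁻¹ = kg⁻¹·m⁻²·s⁴·A²
kg⁻¹·m⁻²·s³·A² ≠ kg⁻¹·m⁻²·s⁴·A², so they cannot be added.

No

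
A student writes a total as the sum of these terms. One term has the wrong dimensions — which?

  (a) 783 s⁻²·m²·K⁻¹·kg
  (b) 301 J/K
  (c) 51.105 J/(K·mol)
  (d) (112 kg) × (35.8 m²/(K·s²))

Expand each in SI base units:
  (a) kg·m²·s⁻²·K⁻¹
  (b) J·K⁻¹ = N·m·K⁻¹ = kg·m²·s⁻²·K⁻¹
  (c) J·mol⁻¹·K⁻¹ = N·m·mol⁻¹·K⁻¹ = kg·m²·s⁻²·K⁻¹·mol⁻¹
  (d) [kg] · [m²·s⁻²·K⁻¹] = kg·m²·s⁻²·K⁻¹
All reduce to kg·m²·s⁻²·K⁻¹ except (c), which is kg·m²·s⁻²·K⁻¹·mol⁻¹.

(c)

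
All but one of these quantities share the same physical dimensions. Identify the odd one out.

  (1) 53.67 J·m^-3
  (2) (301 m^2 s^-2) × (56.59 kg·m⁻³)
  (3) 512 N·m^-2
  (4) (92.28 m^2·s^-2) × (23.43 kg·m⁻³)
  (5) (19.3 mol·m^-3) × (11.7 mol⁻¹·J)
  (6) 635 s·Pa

Dimensions:
  (1) J·m⁻³ = N·m·m⁻³ = kg·m⁻¹·s⁻²
  (2) [m²·s⁻²] · [kg·m⁻³] = kg·m⁻¹·s⁻²
  (3) N·m⁻² = kg·m·s⁻²·m⁻² = kg·m⁻¹·s⁻²
  (4) [m²·s⁻²] · [kg·m⁻³] = kg·m⁻¹·s⁻²
  (5) [m⁻³·mol] · [kg·m²·s⁻²·mol⁻¹] = kg·m⁻¹·s⁻²
  (6) Pa·s = N·m⁻²·s = kg·m⁻¹·s⁻¹
All reduce to kg·m⁻¹·s⁻² except (6), which is kg·m⁻¹·s⁻¹.

(6)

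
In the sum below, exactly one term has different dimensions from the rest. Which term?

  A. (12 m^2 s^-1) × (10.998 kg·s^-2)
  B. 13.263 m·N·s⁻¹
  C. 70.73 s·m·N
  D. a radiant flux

Expand each in SI base units:
  A. [m²·s⁻¹] · [kg·s⁻²] = kg·m²·s⁻³
  B. N·m·s⁻¹ = kg·m·s⁻²·m·s⁻¹ = kg·m²·s⁻³
  C. N·m·s = kg·m·s⁻²·m·s = kg·m²·s⁻¹
  D. [radiant flux] = kg·m²·s⁻³
All reduce to kg·m²·s⁻³ except C., which is kg·m²·s⁻¹.

C.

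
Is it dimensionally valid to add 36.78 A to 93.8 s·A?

No

In SI base units:
  36.78 A:  A
  93.8 s·A:  A·s = s·A
A ≠ s·A, so they cannot be added.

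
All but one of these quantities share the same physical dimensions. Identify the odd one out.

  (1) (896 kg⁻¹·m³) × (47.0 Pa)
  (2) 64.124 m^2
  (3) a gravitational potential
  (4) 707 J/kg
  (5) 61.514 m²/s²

Reduce each to base SI dimensions:
  (1) [kg⁻¹·m³] · [kg·m⁻¹·s⁻²] = m²·s⁻²
  (2) m²
  (3) [gravitational potential] = m²·s⁻²
  (4) J·kg⁻¹ = N·m·kg⁻¹ = m²·s⁻²
  (5) m²·s⁻²
All reduce to m²·s⁻² except (2), which is m².

(2)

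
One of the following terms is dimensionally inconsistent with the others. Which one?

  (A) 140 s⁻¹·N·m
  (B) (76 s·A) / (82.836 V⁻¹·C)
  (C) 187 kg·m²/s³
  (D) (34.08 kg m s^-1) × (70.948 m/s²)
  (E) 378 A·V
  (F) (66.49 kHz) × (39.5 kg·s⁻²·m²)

Reduce each to base SI dimensions:
  (A) N·m·s⁻¹ = kg·m·s⁻²·m·s⁻¹ = kg·m²·s⁻³
  (B) [s·A] / [kg⁻¹·m⁻²·s⁴·A²] = kg·m²·s⁻³·A⁻¹
  (C) kg·m²·s⁻³
  (D) [kg·m·s⁻¹] · [m·s⁻²] = kg·m²·s⁻³
  (E) V·A = J·C⁻¹·A = kg·m²·s⁻³
  (F) [s⁻¹] · [kg·m²·s⁻²] = kg·m²·s⁻³
All reduce to kg·m²·s⁻³ except (B), which is kg·m²·s⁻³·A⁻¹.

(B)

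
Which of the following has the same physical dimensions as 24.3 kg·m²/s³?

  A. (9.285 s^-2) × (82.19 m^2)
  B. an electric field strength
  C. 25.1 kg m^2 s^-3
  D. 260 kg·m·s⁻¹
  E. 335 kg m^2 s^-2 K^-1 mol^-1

Reference: kg·m²·s⁻³.
Each option:
  A. [s⁻²] · [m²] = m²·s⁻²
  B. [electric field strength] = kg·m·s⁻³·A⁻¹
  C. kg·m²·s⁻³  ← same
  D. kg·m·s⁻¹
  E. kg·m²·s⁻²·K⁻¹·mol⁻¹
Only C. matches kg·m²·s⁻³.

C.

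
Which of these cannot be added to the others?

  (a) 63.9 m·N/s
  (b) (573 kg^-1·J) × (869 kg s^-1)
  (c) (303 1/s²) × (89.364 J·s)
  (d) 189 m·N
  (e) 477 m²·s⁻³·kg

Dimensions:
  (a) N·m·s⁻¹ = kg·m·s⁻²·m·s⁻¹ = kg·m²·s⁻³
  (b) [m²·s⁻²] · [kg·s⁻¹] = kg·m²·s⁻³
  (c) [s⁻²] · [kg·m²·s⁻¹] = kg·m²·s⁻³
  (d) N·m = kg·m·s⁻²·m = kg·m²·s⁻²
  (e) kg·m²·s⁻³
All reduce to kg·m²·s⁻³ except (d), which is kg·m²·s⁻².

(d)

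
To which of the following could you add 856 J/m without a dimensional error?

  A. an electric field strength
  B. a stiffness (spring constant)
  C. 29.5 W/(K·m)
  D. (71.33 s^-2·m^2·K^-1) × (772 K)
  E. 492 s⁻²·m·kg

Reference: J·m⁻¹ = N·m·m⁻¹ = kg·m·s⁻².
Each option:
  A. [electric field strength] = kg·m·s⁻³·A⁻¹
  B. [stiffness (spring constant)] = kg·s⁻²
  C. W·m⁻¹·K⁻¹ = J·s⁻¹·m⁻¹·K⁻¹ = kg·m·s⁻³·K⁻¹
  D. [m²·s⁻²·K⁻¹] · [K] = m²·s⁻²
  E. kg·m·s⁻²  ← same
Only E. matches kg·m·s⁻².

E.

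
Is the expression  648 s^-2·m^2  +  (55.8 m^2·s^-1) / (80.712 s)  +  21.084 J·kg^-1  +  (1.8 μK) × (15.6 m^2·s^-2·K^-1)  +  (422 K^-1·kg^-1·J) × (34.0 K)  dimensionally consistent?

Yes

In SI base units:
  648 s^-2·m^2:  m²·s⁻²
  (55.8 m^2·s^-1) / (80.712 s):  [m²·s⁻¹] / [s] = m²·s⁻²
  21.084 J·kg^-1:  J·kg⁻¹ = N·m·kg⁻¹ = m²·s⁻²
  (1.8 μK) × (15.6 m^2·s^-2·K^-1):  [K] · [m²·s⁻²·K⁻¹] = m²·s⁻²
  (422 K^-1·kg^-1·J) × (34.0 K):  [m²·s⁻²·K⁻¹] · [K] = m²·s⁻²
Every term reduces to m²·s⁻².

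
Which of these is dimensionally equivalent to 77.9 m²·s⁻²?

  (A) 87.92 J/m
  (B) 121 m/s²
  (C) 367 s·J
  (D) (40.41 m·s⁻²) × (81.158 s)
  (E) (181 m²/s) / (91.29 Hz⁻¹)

Reference: m²·s⁻².
Each option:
  (A) J·m⁻¹ = N·m·m⁻¹ = kg·m·s⁻²
  (B) m·s⁻²
  (C) J·s = N·m·s = kg·m²·s⁻¹
  (D) [m·s⁻²] · [s] = m·s⁻¹
  (E) [m²·s⁻¹] / [s] = m²·s⁻²  ← same
Only (E) matches m²·s⁻².

(E)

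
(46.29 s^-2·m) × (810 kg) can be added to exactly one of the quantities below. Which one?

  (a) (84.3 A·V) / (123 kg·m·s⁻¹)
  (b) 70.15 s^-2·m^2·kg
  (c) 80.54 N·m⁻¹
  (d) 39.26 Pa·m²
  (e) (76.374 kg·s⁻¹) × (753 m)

(d)

Reference: [m·s⁻²] · [kg] = kg·m·s⁻².
Each option:
  (a) [kg·m²·s⁻³] / [kg·m·s⁻¹] = m·s⁻²
  (b) kg·m²·s⁻²
  (c) N·m⁻¹ = kg·m·s⁻²·m⁻¹ = kg·s⁻²
  (d) Pa·m² = N·m⁻²·m² = kg·m·s⁻²  ← same
  (e) [kg·s⁻¹] · [m] = kg·m·s⁻¹
Only (d) matches kg·m·s⁻².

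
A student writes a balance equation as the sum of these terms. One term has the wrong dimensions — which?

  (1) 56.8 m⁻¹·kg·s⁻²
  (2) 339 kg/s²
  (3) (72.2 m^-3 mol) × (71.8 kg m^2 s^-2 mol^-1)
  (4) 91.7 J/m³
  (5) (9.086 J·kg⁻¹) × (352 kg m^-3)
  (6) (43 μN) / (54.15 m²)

Reduce each to base SI dimensions:
  (1) kg·m⁻¹·s⁻²
  (2) kg·s⁻²
  (3) [m⁻³·mol] · [kg·m²·s⁻²·mol⁻¹] = kg·m⁻¹·s⁻²
  (4) J·m⁻³ = N·m·m⁻³ = kg·m⁻¹·s⁻²
  (5) [m²·s⁻²] · [kg·m⁻³] = kg·m⁻¹·s⁻²
  (6) [kg·m·s⁻²] / [m²] = kg·m⁻¹·s⁻²
All reduce to kg·m⁻¹·s⁻² except (2), which is kg·s⁻².

(2)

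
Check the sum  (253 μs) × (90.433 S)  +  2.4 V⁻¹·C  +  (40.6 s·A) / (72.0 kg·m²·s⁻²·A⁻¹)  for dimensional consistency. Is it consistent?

No

In SI base units:
  (253 μs) × (90.433 S):  [s] · [kg⁻¹·m⁻²·s³·A²] = kg⁻¹·m⁻²·s⁴·A²
  2.4 V⁻¹·C:  C·V⁻¹ = s·A·(J·C⁻¹)⁻¹ = kg⁻¹·m⁻²·s⁴·A²
  (40.6 s·A) / (72.0 kg·m²·s⁻²·A⁻¹):  [s·A] / [kg·m²·s⁻²·A⁻¹] = kg⁻¹·m⁻²·s³·A²
The terms do not share a single dimension (kg⁻¹·m⁻²·s³·A² vs kg⁻¹·m⁻²·s⁴·A²).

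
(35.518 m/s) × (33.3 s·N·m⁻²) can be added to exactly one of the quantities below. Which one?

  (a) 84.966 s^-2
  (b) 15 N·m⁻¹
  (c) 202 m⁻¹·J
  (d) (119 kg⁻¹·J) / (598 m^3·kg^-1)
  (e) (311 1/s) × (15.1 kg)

(b)

Reference: [m·s⁻¹] · [kg·m⁻¹·s⁻¹] = kg·s⁻².
Each option:
  (a) s⁻²
  (b) N·m⁻¹ = kg·m·s⁻²·m⁻¹ = kg·s⁻²  ← same
  (c) J·m⁻¹ = N·m·m⁻¹ = kg·m·s⁻²
  (d) [m²·s⁻²] / [kg⁻¹·m³] = kg·m⁻¹·s⁻²
  (e) [s⁻¹] · [kg] = kg·s⁻¹
Only (b) matches kg·s⁻².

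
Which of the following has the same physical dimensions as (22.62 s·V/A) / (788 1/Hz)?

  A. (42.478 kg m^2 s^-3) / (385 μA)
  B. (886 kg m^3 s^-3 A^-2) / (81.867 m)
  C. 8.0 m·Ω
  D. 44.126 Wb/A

Reference: [kg·m²·s⁻²·A⁻²] / [s] = kg·m²·s⁻³·A⁻².
Each option:
  A. [kg·m²·s⁻³] / [A] = kg·m²·s⁻³·A⁻¹
  B. [kg·m³·s⁻³·A⁻²] / [m] = kg·m²·s⁻³·A⁻²  ← same
  C. Ω·m = V·A⁻¹·m = kg·m³·s⁻³·A⁻²
  D. Wb·A⁻¹ = V·s·A⁻¹ = kg·m²·s⁻²·A⁻²
Only B. matches kg·m²·s⁻³·A⁻².

B.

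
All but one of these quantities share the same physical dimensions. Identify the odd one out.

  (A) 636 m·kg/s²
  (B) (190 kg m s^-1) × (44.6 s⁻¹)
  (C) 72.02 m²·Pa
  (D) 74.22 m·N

(D)

Expand each in SI base units:
  (A) kg·m·s⁻²
  (B) [kg·m·s⁻¹] · [s⁻¹] = kg·m·s⁻²
  (C) Pa·m² = N·m⁻²·m² = kg·m·s⁻²
  (D) N·m = kg·m·s⁻²·m = kg·m²·s⁻²
All reduce to kg·m·s⁻² except (D), which is kg·m²·s⁻².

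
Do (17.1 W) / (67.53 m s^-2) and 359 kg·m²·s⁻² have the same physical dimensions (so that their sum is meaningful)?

Dimensions:
  (17.1 W) / (67.53 m s^-2):  [kg·m²·s⁻³] / [m·s⁻²] = kg·m·s⁻¹
  359 kg·m²·s⁻²:  kg·m²·s⁻²
kg·m·s⁻¹ ≠ kg·m²·s⁻², so they cannot be added.

No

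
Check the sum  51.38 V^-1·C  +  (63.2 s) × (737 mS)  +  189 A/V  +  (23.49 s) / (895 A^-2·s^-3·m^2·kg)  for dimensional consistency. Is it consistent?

No

Reduce each to base SI dimensions:
  51.38 V^-1·C:  C·V⁻¹ = s·A·(J·C⁻¹)⁻¹ = kg⁻¹·m⁻²·s⁴·A²
  (63.2 s) × (737 mS):  [s] · [kg⁻¹·m⁻²·s³·A²] = kg⁻¹·m⁻²·s⁴·A²
  189 A/V:  A·V⁻¹ = A·(J·C⁻¹)⁻¹ = kg⁻¹·m⁻²·s³·A²
  (23.49 s) / (895 A^-2·s^-3·m^2·kg):  [s] / [kg·m²·s⁻³·A⁻²] = kg⁻¹·m⁻²·s⁴·A²
The terms do not share a single dimension (kg⁻¹·m⁻²·s³·A² vs kg⁻¹·m⁻²·s⁴·A²).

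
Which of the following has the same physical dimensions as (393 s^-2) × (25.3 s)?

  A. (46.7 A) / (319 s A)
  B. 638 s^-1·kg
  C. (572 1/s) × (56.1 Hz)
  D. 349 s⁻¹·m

A.

Reference: [s⁻²] · [s] = s⁻¹.
Each option:
  A. [A] / [s·A] = s⁻¹  ← same
  B. kg·s⁻¹
  C. [s⁻¹] · [s⁻¹] = s⁻²
  D. m·s⁻¹
Only A. matches s⁻¹.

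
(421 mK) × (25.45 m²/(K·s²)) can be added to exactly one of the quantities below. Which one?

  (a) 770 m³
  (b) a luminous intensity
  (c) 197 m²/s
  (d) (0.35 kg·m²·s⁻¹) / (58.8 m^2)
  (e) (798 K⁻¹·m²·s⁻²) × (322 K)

(e)

Reference: [K] · [m²·s⁻²·K⁻¹] = m²·s⁻².
Each option:
  (a) m³
  (b) [luminous intensity] = cd
  (c) m²·s⁻¹
  (d) [kg·m²·s⁻¹] / [m²] = kg·s⁻¹
  (e) [m²·s⁻²·K⁻¹] · [K] = m²·s⁻²  ← same
Only (e) matches m²·s⁻².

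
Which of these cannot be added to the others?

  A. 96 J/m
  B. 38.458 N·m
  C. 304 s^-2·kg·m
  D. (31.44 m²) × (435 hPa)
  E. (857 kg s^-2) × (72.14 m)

In SI base units:
  A. J·m⁻¹ = N·m·m⁻¹ = kg·m·s⁻²
  B. N·m = kg·m·s⁻²·m = kg·m²·s⁻²
  C. kg·m·s⁻²
  D. [m²] · [kg·m⁻¹·s⁻²] = kg·m·s⁻²
  E. [kg·s⁻²] · [m] = kg·m·s⁻²
All reduce to kg·m·s⁻² except B., which is kg·m²·s⁻².

B.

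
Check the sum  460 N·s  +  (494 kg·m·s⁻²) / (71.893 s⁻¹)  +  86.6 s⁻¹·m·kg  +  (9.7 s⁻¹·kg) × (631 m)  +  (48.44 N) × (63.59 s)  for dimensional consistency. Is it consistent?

Yes

Work out the base dimensions of each:
  460 N·s:  N·s = kg·m·s⁻²·s = kg·m·s⁻¹
  (494 kg·m·s⁻²) / (71.893 s⁻¹):  [kg·m·s⁻²] / [s⁻¹] = kg·m·s⁻¹
  86.6 s⁻¹·m·kg:  kg·m·s⁻¹
  (9.7 s⁻¹·kg) × (631 m):  [kg·s⁻¹] · [m] = kg·m·s⁻¹
  (48.44 N) × (63.59 s):  [kg·m·s⁻²] · [s] = kg·m·s⁻¹
Every term reduces to kg·m·s⁻¹.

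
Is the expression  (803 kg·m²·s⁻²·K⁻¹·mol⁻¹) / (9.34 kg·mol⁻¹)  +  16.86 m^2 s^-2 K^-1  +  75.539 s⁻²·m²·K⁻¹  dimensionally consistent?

Yes

Reduce each to base SI dimensions:
  (803 kg·m²·s⁻²·K⁻¹·mol⁻¹) / (9.34 kg·mol⁻¹):  [kg·m²·s⁻²·K⁻¹·mol⁻¹] / [kg·mol⁻¹] = m²·s⁻²·K⁻¹
  16.86 m^2 s^-2 K^-1:  m²·s⁻²·K⁻¹
  75.539 s⁻²·m²·K⁻¹:  m²·s⁻²·K⁻¹
Every term reduces to m²·s⁻²·K⁻¹.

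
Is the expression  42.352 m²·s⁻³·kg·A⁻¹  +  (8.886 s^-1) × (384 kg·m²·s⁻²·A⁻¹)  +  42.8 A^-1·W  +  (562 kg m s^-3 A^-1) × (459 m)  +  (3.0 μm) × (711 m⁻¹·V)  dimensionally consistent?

Work out the base dimensions of each:
  42.352 m²·s⁻³·kg·A⁻¹:  kg·m²·s⁻³·A⁻¹
  (8.886 s^-1) × (384 kg·m²·s⁻²·A⁻¹):  [s⁻¹] · [kg·m²·s⁻²·A⁻¹] = kg·m²·s⁻³·A⁻¹
  42.8 A^-1·W:  W·A⁻¹ = J·s⁻¹·A⁻¹ = kg·m²·s⁻³·A⁻¹
  (562 kg m s^-3 A^-1) × (459 m):  [kg·m·s⁻³·A⁻¹] · [m] = kg·m²·s⁻³·A⁻¹
  (3.0 μm) × (711 m⁻¹·V):  [m] · [kg·m·s⁻³·A⁻¹] = kg·m²·s⁻³·A⁻¹
Every term reduces to kg·m²·s⁻³·A⁻¹.

Yes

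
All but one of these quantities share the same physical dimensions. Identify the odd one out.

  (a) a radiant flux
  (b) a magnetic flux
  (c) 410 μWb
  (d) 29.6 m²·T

(a)

Dimensions:
  (a) [radiant flux] = kg·m²·s⁻³
  (b) [magnetic flux] = kg·m²·s⁻²·A⁻¹
  (c) Wb = V·s = kg·m²·s⁻²·A⁻¹
  (d) T·m² = Wb·m⁻²·m² = kg·m²·s⁻²·A⁻¹
All reduce to kg·m²·s⁻²·A⁻¹ except (a), which is kg·m²·s⁻³.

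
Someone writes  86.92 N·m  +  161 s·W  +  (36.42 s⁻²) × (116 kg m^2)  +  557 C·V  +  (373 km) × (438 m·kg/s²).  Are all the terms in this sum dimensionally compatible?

Yes

Expand each in SI base units:
  86.92 N·m:  N·m = kg·m·s⁻²·m = kg·m²·s⁻²
  161 s·W:  W·s = J·s⁻¹·s = kg·m²·s⁻²
  (36.42 s⁻²) × (116 kg m^2):  [s⁻²] · [kg·m²] = kg·m²·s⁻²
  557 C·V:  C·V = s·A·J·C⁻¹ = kg·m²·s⁻²
  (373 km) × (438 m·kg/s²):  [m] · [kg·m·s⁻²] = kg·m²·s⁻²
Every term reduces to kg·m²·s⁻².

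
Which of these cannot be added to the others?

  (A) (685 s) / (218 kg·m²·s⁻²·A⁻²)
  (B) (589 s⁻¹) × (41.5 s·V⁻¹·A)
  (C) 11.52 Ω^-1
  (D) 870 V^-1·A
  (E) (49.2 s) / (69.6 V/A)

Work out the base dimensions of each:
  (A) [s] / [kg·m²·s⁻²·A⁻²] = kg⁻¹·m⁻²·s³·A²
  (B) [s⁻¹] · [kg⁻¹·m⁻²·s⁴·A²] = kg⁻¹·m⁻²·s³·A²
  (C) Ω⁻¹ = (V·A⁻¹)⁻¹ = kg⁻¹·m⁻²·s³·A²
  (D) A·V⁻¹ = A·(J·C⁻¹)⁻¹ = kg⁻¹·m⁻²·s³·A²
  (E) [s] / [kg·m²·s⁻³·A⁻²] = kg⁻¹·m⁻²·s⁴·A²
All reduce to kg⁻¹·m⁻²·s³·A² except (E), which is kg⁻¹·m⁻²·s⁴·A².

(E)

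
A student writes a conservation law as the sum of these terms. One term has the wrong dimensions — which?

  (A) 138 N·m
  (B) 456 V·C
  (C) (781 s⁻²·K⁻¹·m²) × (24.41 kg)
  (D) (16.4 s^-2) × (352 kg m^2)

In SI base units:
  (A) N·m = kg·m·s⁻²·m = kg·m²·s⁻²
  (B) C·V = s·A·J·C⁻¹ = kg·m²·s⁻²
  (C) [m²·s⁻²·K⁻¹] · [kg] = kg·m²·s⁻²·K⁻¹
  (D) [s⁻²] · [kg·m²] = kg·m²·s⁻²
All reduce to kg·m²·s⁻² except (C), which is kg·m²·s⁻²·K⁻¹.

(C)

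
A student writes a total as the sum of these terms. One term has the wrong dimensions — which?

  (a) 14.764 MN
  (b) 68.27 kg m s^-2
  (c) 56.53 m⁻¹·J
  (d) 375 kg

Dimensions:
  (a) N = kg·m·s⁻²
  (b) kg·m·s⁻²
  (c) J·m⁻¹ = N·m·m⁻¹ = kg·m·s⁻²
  (d) kg
All reduce to kg·m·s⁻² except (d), which is kg.

(d)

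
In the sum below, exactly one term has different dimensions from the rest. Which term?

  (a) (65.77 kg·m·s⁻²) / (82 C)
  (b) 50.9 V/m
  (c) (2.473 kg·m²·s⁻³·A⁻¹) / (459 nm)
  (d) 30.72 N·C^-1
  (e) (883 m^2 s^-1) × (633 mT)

Dimensions:
  (a) [kg·m·s⁻²] / [s·A] = kg·m·s⁻³·A⁻¹
  (b) V·m⁻¹ = J·C⁻¹·m⁻¹ = kg·m·s⁻³·A⁻¹
  (c) [kg·m²·s⁻³·A⁻¹] / [m] = kg·m·s⁻³·A⁻¹
  (d) N·C⁻¹ = kg·m·s⁻²·(s·A)⁻¹ = kg·m·s⁻³·A⁻¹
  (e) [m²·s⁻¹] · [kg·s⁻²·A⁻¹] = kg·m²·s⁻³·A⁻¹
All reduce to kg·m·s⁻³·A⁻¹ except (e), which is kg·m²·s⁻³·A⁻¹.

(e)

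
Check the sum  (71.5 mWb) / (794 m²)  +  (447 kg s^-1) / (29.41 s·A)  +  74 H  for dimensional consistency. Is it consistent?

No

Expand each in SI base units:
  (71.5 mWb) / (794 m²):  [kg·m²·s⁻²·A⁻¹] / [m²] = kg·s⁻²·A⁻¹
  (447 kg s^-1) / (29.41 s·A):  [kg·s⁻¹] / [s·A] = kg·s⁻²·A⁻¹
  74 H:  H = V·s·A⁻¹ = kg·m²·s⁻²·A⁻²
The terms do not share a single dimension (kg·m²·s⁻²·A⁻² vs kg·s⁻²·A⁻¹).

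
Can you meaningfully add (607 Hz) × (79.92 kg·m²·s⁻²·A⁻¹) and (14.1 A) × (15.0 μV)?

No

Work out the base dimensions of each:
  (607 Hz) × (79.92 kg·m²·s⁻²·A⁻¹):  [s⁻¹] · [kg·m²·s⁻²·A⁻¹] = kg·m²·s⁻³·A⁻¹
  (14.1 A) × (15.0 μV):  [A] · [kg·m²·s⁻³·A⁻¹] = kg·m²·s⁻³
kg·m²·s⁻³·A⁻¹ ≠ kg·m²·s⁻³, so they cannot be added.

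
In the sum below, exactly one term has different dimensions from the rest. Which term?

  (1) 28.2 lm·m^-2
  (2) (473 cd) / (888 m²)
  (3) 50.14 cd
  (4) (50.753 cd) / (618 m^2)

(3)

Expand each in SI base units:
  (1) lm·m⁻² = cd·m⁻² = m⁻²·cd
  (2) [cd] / [m²] = m⁻²·cd
  (3) cd
  (4) [cd] / [m²] = m⁻²·cd
All reduce to m⁻²·cd except (3), which is cd.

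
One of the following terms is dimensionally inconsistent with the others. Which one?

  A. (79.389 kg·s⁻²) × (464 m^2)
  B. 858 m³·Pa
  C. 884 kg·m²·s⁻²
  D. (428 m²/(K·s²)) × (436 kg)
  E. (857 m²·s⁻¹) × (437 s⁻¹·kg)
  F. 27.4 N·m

D.

Reduce each to base SI dimensions:
  A. [kg·s⁻²] · [m²] = kg·m²·s⁻²
  B. Pa·m³ = N·m⁻²·m³ = kg·m²·s⁻²
  C. kg·m²·s⁻²
  D. [m²·s⁻²·K⁻¹] · [kg] = kg·m²·s⁻²·K⁻¹
  E. [m²·s⁻¹] · [kg·s⁻¹] = kg·m²·s⁻²
  F. N·m = kg·m·s⁻²·m = kg·m²·s⁻²
All reduce to kg·m²·s⁻² except D., which is kg·m²·s⁻²·K⁻¹.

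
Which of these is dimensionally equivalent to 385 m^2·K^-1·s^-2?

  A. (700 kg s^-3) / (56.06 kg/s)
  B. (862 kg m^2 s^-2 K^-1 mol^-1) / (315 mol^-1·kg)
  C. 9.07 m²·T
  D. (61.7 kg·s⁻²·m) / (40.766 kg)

Reference: m²·s⁻²·K⁻¹.
Each option:
  A. [kg·s⁻³] / [kg·s⁻¹] = s⁻²
  B. [kg·m²·s⁻²·K⁻¹·mol⁻¹] / [kg·mol⁻¹] = m²·s⁻²·K⁻¹  ← same
  C. T·m² = Wb·m⁻²·m² = kg·m²·s⁻²·A⁻¹
  D. [kg·m·s⁻²] / [kg] = m·s⁻²
Only B. matches m²·s⁻²·K⁻¹.

B.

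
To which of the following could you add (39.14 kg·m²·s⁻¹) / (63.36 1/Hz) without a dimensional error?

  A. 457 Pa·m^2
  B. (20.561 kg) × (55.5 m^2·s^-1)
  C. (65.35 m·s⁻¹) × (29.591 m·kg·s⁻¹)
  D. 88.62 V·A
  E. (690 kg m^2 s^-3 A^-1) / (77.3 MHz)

C.

Reference: [kg·m²·s⁻¹] / [s] = kg·m²·s⁻².
Each option:
  A. Pa·m² = N·m⁻²·m² = kg·m·s⁻²
  B. [kg] · [m²·s⁻¹] = kg·m²·s⁻¹
  C. [m·s⁻¹] · [kg·m·s⁻¹] = kg·m²·s⁻²  ← same
  D. V·A = J·C⁻¹·A = kg·m²·s⁻³
  E. [kg·m²·s⁻³·A⁻¹] / [s⁻¹] = kg·m²·s⁻²·A⁻¹
Only C. matches kg·m²·s⁻².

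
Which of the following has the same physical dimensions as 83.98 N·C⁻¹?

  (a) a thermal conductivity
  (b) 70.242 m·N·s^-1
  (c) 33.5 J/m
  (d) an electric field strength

Reference: N·C⁻¹ = kg·m·s⁻²·(s·A)⁻¹ = kg·m·s⁻³·A⁻¹.
Each option:
  (a) [thermal conductivity] = kg·m·s⁻³·K⁻¹
  (b) N·m·s⁻¹ = kg·m·s⁻²·m·s⁻¹ = kg·m²·s⁻³
  (c) J·m⁻¹ = N·m·m⁻¹ = kg·m·s⁻²
  (d) [electric field strength] = kg·m·s⁻³·A⁻¹  ← same
Only (d) matches kg·m·s⁻³·A⁻¹.

(d)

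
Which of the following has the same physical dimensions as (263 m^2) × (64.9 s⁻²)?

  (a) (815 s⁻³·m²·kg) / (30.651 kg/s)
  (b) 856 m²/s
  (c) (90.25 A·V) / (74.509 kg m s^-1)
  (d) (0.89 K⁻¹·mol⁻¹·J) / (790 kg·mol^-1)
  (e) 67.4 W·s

(a)

Reference: [m²] · [s⁻²] = m²·s⁻².
Each option:
  (a) [kg·m²·s⁻³] / [kg·s⁻¹] = m²·s⁻²  ← same
  (b) m²·s⁻¹
  (c) [kg·m²·s⁻³] / [kg·m·s⁻¹] = m·s⁻²
  (d) [kg·m²·s⁻²·K⁻¹·mol⁻¹] / [kg·mol⁻¹] = m²·s⁻²·K⁻¹
  (e) W·s = J·s⁻¹·s = kg·m²·s⁻²
Only (a) matches m²·s⁻².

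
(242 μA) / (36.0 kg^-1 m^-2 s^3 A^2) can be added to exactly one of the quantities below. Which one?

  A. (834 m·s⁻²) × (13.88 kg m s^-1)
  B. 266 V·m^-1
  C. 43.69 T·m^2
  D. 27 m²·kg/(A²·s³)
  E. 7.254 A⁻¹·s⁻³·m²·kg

E.

Reference: [A] / [kg⁻¹·m⁻²·s³·A²] = kg·m²·s⁻³·A⁻¹.
Each option:
  A. [m·s⁻²] · [kg·m·s⁻¹] = kg·m²·s⁻³
  B. V·m⁻¹ = J·C⁻¹·m⁻¹ = kg·m·s⁻³·A⁻¹
  C. T·m² = Wb·m⁻²·m² = kg·m²·s⁻²·A⁻¹
  D. kg·m²·s⁻³·A⁻²
  E. kg·m²·s⁻³·A⁻¹  ← same
Only E. matches kg·m²·s⁻³·A⁻¹.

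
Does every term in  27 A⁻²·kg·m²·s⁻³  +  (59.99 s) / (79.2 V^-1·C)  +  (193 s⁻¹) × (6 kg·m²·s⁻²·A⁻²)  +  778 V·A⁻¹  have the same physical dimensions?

Dimensions:
  27 A⁻²·kg·m²·s⁻³:  kg·m²·s⁻³·A⁻²
  (59.99 s) / (79.2 V^-1·C):  [s] / [kg⁻¹·m⁻²·s⁴·A²] = kg·m²·s⁻³·A⁻²
  (193 s⁻¹) × (6 kg·m²·s⁻²·A⁻²):  [s⁻¹] · [kg·m²·s⁻²·A⁻²] = kg·m²·s⁻³·A⁻²
  778 V·A⁻¹:  V·A⁻¹ = J·C⁻¹·A⁻¹ = kg·m²·s⁻³·A⁻²
Every term reduces to kg·m²·s⁻³·A⁻².

Yes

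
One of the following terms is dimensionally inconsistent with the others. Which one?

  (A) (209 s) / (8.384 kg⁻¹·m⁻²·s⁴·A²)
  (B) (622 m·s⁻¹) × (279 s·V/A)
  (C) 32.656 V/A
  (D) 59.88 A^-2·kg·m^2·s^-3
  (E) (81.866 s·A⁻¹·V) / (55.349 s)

(B)

Expand each in SI base units:
  (A) [s] / [kg⁻¹·m⁻²·s⁴·A²] = kg·m²·s⁻³·A⁻²
  (B) [m·s⁻¹] · [kg·m²·s⁻²·A⁻²] = kg·m³·s⁻³·A⁻²
  (C) V·A⁻¹ = J·C⁻¹·A⁻¹ = kg·m²·s⁻³·A⁻²
  (D) kg·m²·s⁻³·A⁻²
  (E) [kg·m²·s⁻²·A⁻²] / [s] = kg·m²·s⁻³·A⁻²
All reduce to kg·m²·s⁻³·A⁻² except (B), which is kg·m³·s⁻³·A⁻².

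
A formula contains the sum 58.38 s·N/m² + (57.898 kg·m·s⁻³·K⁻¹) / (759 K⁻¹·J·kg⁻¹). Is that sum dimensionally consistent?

Dimensions:
  58.38 s·N/m²:  N·s·m⁻² = kg·m·s⁻²·s·m⁻² = kg·m⁻¹·s⁻¹
  (57.898 kg·m·s⁻³·K⁻¹) / (759 K⁻¹·J·kg⁻¹):  [kg·m·s⁻³·K⁻¹] / [m²·s⁻²·K⁻¹] = kg·m⁻¹·s⁻¹
Both are kg·m⁻¹·s⁻¹, so they have the same dimensions and can be added.

Yes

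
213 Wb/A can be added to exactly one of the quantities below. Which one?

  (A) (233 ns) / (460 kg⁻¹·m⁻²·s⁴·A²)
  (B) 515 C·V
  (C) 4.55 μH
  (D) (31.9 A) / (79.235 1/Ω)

Reference: Wb·A⁻¹ = V·s·A⁻¹ = kg·m²·s⁻²·A⁻².
Each option:
  (A) [s] / [kg⁻¹·m⁻²·s⁴·A²] = kg·m²·s⁻³·A⁻²
  (B) C·V = s·A·J·C⁻¹ = kg·m²·s⁻²
  (C) H = V·s·A⁻¹ = kg·m²·s⁻²·A⁻²  ← same
  (D) [A] / [kg⁻¹·m⁻²·s³·A²] = kg·m²·s⁻³·A⁻¹
Only (C) matches kg·m²·s⁻²·A⁻².

(C)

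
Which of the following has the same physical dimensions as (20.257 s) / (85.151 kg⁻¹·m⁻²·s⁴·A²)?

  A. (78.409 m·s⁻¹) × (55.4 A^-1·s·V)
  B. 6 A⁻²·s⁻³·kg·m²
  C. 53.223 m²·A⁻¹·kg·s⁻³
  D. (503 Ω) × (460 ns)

B.

Reference: [s] / [kg⁻¹·m⁻²·s⁴·A²] = kg·m²·s⁻³·A⁻².
Each option:
  A. [m·s⁻¹] · [kg·m²·s⁻²·A⁻²] = kg·m³·s⁻³·A⁻²
  B. kg·m²·s⁻³·A⁻²  ← same
  C. kg·m²·s⁻³·A⁻¹
  D. [kg·m²·s⁻³·A⁻²] · [s] = kg·m²·s⁻²·A⁻²
Only B. matches kg·m²·s⁻³·A⁻².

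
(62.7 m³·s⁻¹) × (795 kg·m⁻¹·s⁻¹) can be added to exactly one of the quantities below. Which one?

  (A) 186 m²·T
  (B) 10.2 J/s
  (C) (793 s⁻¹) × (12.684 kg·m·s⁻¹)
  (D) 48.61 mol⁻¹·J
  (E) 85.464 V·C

(E)

Reference: [m³·s⁻¹] · [kg·m⁻¹·s⁻¹] = kg·m²·s⁻².
Each option:
  (A) T·m² = Wb·m⁻²·m² = kg·m²·s⁻²·A⁻¹
  (B) J·s⁻¹ = N·m·s⁻¹ = kg·m²·s⁻³
  (C) [s⁻¹] · [kg·m·s⁻¹] = kg·m·s⁻²
  (D) J·mol⁻¹ = N·m·mol⁻¹ = kg·m²·s⁻²·mol⁻¹
  (E) C·V = s·A·J·C⁻¹ = kg·m²·s⁻²  ← same
Only (E) matches kg·m²·s⁻².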